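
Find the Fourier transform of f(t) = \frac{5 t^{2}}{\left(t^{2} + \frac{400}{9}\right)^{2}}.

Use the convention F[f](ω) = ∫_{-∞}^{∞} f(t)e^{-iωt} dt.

F(ω) = \frac{\pi \left(3 - 20 \left|{\omega}\right|\right) e^{- \frac{20 \left|{\omega}\right|}{3}}}{8}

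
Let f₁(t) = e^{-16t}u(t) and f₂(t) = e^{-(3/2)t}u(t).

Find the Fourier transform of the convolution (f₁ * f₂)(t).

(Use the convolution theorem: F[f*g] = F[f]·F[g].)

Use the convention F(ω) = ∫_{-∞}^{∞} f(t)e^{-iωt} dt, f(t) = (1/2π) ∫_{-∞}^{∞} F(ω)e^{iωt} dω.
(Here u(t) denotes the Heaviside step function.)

F[f₁*f₂](ω) = \frac{2}{\left(i \omega + 16\right) \left(2 i \omega + 3\right)}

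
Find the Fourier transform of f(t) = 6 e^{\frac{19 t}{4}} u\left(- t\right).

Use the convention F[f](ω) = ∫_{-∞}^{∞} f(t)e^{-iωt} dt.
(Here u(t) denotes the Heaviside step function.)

F(ω) = - \frac{24}{4 i \omega - 19}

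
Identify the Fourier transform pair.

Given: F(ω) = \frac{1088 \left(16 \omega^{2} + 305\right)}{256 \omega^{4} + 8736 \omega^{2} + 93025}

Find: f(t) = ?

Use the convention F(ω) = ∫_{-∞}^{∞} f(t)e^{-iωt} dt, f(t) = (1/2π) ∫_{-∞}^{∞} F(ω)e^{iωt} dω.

f(t) = 8 e^{- \frac{17 \left|{t}\right|}{4}} \cos{\left(t \right)}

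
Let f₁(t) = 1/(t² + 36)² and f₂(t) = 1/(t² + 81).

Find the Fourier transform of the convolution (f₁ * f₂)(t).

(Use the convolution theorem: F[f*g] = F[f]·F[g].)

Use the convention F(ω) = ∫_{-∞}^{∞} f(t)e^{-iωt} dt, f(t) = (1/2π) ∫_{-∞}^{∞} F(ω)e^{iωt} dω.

F[f₁*f₂](ω) = \frac{\pi^{2} \left(6 \left|{\omega}\right| + 1\right) e^{- 15 \left|{\omega}\right|}}{3888}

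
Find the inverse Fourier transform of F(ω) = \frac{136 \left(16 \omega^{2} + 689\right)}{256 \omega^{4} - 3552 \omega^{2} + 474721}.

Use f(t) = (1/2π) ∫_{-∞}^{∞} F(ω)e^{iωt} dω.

f(t) = e^{- \frac{17 \left|{t}\right|}{4}} \cos{\left(5 \left|{t}\right| \right)}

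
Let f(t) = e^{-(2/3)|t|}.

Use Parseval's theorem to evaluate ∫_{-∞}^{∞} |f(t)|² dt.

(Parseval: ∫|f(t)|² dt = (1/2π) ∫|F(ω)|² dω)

∫|f(t)|² dt = \frac{3}{2}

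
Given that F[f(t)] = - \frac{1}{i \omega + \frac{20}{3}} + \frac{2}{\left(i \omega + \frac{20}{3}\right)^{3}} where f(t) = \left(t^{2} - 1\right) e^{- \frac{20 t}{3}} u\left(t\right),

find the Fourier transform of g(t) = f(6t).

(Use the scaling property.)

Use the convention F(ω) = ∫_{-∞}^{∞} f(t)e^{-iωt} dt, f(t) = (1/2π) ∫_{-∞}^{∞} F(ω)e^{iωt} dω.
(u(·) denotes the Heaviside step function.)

F[g](ω) = \frac{72 i \omega - \left(i \omega + 40\right)^{3} + 2880}{\left(i \omega + 40\right)^{4}}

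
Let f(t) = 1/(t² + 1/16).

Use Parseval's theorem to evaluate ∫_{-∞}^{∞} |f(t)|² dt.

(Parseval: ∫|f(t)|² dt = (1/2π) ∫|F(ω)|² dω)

∫|f(t)|² dt = 32 \pi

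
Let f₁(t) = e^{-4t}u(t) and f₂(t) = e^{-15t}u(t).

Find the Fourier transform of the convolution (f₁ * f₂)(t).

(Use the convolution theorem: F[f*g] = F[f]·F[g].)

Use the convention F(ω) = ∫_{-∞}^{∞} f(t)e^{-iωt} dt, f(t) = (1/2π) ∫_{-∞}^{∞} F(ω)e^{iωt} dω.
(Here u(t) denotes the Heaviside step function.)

F[f₁*f₂](ω) = \frac{1}{\left(i \omega + 4\right) \left(i \omega + 15\right)}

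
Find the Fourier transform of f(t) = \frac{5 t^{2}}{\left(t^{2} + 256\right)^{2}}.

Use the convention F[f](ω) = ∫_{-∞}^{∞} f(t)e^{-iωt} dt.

F(ω) = \frac{5 \pi \left(1 - 16 \left|{\omega}\right|\right) e^{- 16 \left|{\omega}\right|}}{32}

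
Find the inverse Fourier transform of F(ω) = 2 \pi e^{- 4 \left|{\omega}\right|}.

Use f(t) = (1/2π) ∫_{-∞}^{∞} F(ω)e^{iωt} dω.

f(t) = \frac{8}{t^{2} + 16}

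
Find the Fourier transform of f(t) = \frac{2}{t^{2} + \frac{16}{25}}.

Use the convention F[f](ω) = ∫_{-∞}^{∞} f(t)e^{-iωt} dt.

F(ω) = \frac{5 \pi e^{- \frac{4 \left|{\omega}\right|}{5}}}{2}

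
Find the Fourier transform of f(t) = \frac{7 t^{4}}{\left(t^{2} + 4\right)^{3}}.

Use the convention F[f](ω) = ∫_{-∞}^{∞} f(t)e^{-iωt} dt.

F(ω) = \frac{7 \pi \left(4 \omega^{2} - 10 \left|{\omega}\right| + 3\right) e^{- 2 \left|{\omega}\right|}}{16}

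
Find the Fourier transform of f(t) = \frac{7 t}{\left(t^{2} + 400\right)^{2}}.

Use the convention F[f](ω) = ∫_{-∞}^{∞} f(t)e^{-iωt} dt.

F(ω) = - \frac{7 i \pi \omega e^{- 20 \left|{\omega}\right|}}{40}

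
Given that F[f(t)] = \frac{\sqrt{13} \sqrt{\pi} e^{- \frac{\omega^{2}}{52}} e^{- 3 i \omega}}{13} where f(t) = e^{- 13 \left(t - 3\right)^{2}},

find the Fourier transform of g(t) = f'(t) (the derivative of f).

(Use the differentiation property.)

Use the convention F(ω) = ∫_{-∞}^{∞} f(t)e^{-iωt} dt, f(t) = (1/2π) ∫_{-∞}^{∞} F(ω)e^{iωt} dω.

F[g](ω) = \frac{\sqrt{13} i \sqrt{\pi} \omega e^{- \frac{\omega \left(\omega + 156 i\right)}{52}}}{13}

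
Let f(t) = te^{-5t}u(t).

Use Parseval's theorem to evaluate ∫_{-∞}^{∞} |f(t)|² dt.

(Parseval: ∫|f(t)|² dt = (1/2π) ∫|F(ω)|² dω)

∫|f(t)|² dt = \frac{1}{500}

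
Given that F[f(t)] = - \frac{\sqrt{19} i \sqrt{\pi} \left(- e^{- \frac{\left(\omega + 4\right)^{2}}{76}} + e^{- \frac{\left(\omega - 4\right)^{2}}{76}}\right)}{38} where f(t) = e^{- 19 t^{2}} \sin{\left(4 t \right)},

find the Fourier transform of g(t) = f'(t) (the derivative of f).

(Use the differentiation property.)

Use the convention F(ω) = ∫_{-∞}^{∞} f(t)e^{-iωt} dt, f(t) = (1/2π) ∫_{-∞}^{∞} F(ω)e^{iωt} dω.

F[g](ω) = \frac{\sqrt{19} \sqrt{\pi} \omega \left(e^{\frac{4 \omega}{19}} - 1\right) e^{- \frac{\omega^{2}}{76} - \frac{2 \omega}{19} - \frac{4}{19}}}{38}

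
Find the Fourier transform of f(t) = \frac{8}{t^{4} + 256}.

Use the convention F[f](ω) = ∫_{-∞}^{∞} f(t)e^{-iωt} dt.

F(ω) = \frac{\pi e^{- 2 \sqrt{2} \left|{\omega}\right|} \sin{\left(2 \sqrt{2} \left|{\omega}\right| + \frac{\pi}{4} \right)}}{8}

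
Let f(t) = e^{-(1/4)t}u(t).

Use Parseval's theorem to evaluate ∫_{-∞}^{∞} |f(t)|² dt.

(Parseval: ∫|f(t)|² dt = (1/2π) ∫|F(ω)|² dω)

∫|f(t)|² dt = 2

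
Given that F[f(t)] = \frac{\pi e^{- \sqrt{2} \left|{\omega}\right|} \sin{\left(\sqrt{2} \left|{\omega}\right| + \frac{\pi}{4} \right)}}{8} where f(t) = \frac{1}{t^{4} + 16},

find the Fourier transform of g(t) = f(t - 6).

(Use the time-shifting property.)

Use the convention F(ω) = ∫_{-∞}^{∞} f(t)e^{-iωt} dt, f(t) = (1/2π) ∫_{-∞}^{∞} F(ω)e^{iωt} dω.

F[g](ω) = \frac{\pi e^{- 6 i \omega - \sqrt{2} \left|{\omega}\right|} \sin{\left(\sqrt{2} \left|{\omega}\right| + \frac{\pi}{4} \right)}}{8}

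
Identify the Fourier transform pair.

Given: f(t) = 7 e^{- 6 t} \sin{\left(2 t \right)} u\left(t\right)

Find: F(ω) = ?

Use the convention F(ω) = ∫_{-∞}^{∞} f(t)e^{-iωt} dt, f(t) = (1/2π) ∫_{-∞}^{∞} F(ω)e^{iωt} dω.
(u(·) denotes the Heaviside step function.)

F(ω) = \frac{14}{\left(i \omega + 6\right)^{2} + 4}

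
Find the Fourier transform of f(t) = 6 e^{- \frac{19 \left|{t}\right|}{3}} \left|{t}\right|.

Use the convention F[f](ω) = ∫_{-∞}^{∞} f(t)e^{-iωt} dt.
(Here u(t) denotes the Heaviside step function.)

F(ω) = \frac{108 \left(361 - 9 \omega^{2}\right)}{\left(9 \omega^{2} + 361\right)^{2}}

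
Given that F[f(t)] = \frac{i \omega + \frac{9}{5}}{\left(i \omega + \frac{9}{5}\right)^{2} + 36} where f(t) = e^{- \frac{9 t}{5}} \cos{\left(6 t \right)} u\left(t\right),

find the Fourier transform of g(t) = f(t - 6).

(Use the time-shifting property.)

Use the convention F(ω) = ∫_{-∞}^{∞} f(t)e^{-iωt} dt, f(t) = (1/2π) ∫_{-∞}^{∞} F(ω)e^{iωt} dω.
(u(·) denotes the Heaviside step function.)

F[g](ω) = \frac{5 \left(5 i \omega + 9\right) e^{- 6 i \omega}}{\left(5 i \omega + 9\right)^{2} + 900}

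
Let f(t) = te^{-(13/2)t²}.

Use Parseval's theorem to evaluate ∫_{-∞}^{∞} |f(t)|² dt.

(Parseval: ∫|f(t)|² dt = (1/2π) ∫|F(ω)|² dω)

∫|f(t)|² dt = \frac{\sqrt{13} \sqrt{\pi}}{338}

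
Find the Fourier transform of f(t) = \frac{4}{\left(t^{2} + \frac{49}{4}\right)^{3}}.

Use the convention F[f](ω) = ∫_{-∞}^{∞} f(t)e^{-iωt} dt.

F(ω) = \frac{4 \pi \left(49 \omega^{2} + 42 \left|{\omega}\right| + 12\right) e^{- \frac{7 \left|{\omega}\right|}{2}}}{16807}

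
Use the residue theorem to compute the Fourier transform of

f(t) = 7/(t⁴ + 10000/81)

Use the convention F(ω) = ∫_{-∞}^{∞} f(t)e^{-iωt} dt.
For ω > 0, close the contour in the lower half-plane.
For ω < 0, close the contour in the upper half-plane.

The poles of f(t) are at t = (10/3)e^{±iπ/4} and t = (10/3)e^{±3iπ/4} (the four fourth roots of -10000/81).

Let g(z) = f(z)e^{-iωz}; for large |z| the factor e^{-iωz} decays in the lower half-plane when ω > 0 and in the upper half-plane when ω < 0.

Case ω > 0 (lower half-plane, clockwise contour ⇒ F(ω) = -2πi·ΣRes):
  Res_{z = - \frac{5 \sqrt{2}}{3} - \frac{5 \sqrt{2} i}{3}} g(z) = \frac{189 \sqrt{2} i \left(1 - i\right) e^{\frac{5 \sqrt{2} \omega \left(-1 + i\right)}{3}}}{8000}
  Res_{z = \frac{5 \sqrt{2}}{3} - \frac{5 \sqrt{2} i}{3}} g(z) = \frac{189 \sqrt{2} i \left(1 + i\right) e^{- \frac{5 \sqrt{2} \omega \left(1 + i\right)}{3}}}{8000}
  F(ω) = -2πi·ΣRes = \frac{189 \sqrt{2} \pi \left(1 - i\right) \left(e^{\frac{10 \sqrt{2} i \omega}{3}} + i\right) e^{- \frac{5 \sqrt{2} \omega \left(1 + i\right)}{3}}}{4000} = \frac{189 \pi e^{- \frac{5 \sqrt{2} \omega}{3}} \sin{\left(\frac{5 \sqrt{2} \omega}{3} + \frac{\pi}{4} \right)}}{1000}

Case ω < 0 (upper half-plane, counterclockwise contour ⇒ F(ω) = +2πi·ΣRes):
  Res_{z = \frac{5 \sqrt{2}}{3} + \frac{5 \sqrt{2} i}{3}} g(z) = \frac{189 \sqrt{2} i \left(-1 + i\right) e^{\frac{5 \sqrt{2} \omega \left(1 - i\right)}{3}}}{8000}
  Res_{z = - \frac{5 \sqrt{2}}{3} + \frac{5 \sqrt{2} i}{3}} g(z) = \frac{189 \sqrt{2} \left(1 - i\right) e^{\frac{5 \sqrt{2} \omega \left(1 + i\right)}{3}}}{8000}
  F(ω) = 2πi·ΣRes = - \frac{189 \sqrt{2} i \pi \left(i \left(1 - i\right) e^{\frac{5 \sqrt{2} \omega \left(1 - i\right)}{3}} - \left(1 - i\right) e^{\frac{5 \sqrt{2} \omega \left(1 + i\right)}{3}}\right)}{4000} = \frac{189 \pi e^{\frac{5 \sqrt{2} \omega}{3}} \cos{\left(\frac{5 \sqrt{2} \omega}{3} + \frac{\pi}{4} \right)}}{1000}

Both cases combine into a single formula in |ω|:

F(ω) = \frac{189 \pi e^{- \frac{5 \sqrt{2} \left|{\omega}\right|}{3}} \sin{\left(\frac{5 \sqrt{2} \left|{\omega}\right|}{3} + \frac{\pi}{4} \right)}}{1000}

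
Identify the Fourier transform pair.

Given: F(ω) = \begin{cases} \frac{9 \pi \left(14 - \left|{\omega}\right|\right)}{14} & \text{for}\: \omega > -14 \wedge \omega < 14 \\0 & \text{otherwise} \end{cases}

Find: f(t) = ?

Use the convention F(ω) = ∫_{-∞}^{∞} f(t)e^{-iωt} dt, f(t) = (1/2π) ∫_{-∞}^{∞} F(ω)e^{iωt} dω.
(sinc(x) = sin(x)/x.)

f(t) = 63 \operatorname{sinc}^{2}{\left(7 t \right)}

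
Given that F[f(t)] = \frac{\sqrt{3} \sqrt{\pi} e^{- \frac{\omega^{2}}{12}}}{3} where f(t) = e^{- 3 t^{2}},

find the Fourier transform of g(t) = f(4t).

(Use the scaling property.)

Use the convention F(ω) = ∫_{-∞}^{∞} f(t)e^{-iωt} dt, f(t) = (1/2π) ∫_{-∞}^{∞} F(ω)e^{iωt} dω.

F[g](ω) = \frac{\sqrt{3} \sqrt{\pi} e^{- \frac{\omega^{2}}{192}}}{12}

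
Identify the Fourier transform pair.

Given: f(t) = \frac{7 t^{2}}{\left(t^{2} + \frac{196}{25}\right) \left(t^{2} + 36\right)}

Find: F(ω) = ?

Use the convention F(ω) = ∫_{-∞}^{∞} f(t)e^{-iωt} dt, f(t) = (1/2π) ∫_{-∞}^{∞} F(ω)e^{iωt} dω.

F(ω) = \frac{525 \pi e^{- 6 \left|{\omega}\right|}}{352} - \frac{245 \pi e^{- \frac{14 \left|{\omega}\right|}{5}}}{352}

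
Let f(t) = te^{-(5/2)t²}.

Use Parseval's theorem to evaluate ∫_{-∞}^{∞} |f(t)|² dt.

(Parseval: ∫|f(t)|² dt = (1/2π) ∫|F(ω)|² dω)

∫|f(t)|² dt = \frac{\sqrt{5} \sqrt{\pi}}{50}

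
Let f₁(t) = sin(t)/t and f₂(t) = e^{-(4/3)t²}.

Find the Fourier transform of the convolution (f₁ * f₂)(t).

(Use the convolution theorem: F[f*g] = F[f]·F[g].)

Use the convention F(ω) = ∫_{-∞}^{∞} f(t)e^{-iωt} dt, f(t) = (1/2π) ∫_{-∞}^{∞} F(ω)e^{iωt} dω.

F[f₁*f₂](ω) = \begin{cases} \frac{\sqrt{3} \pi^{\frac{3}{2}} e^{- \frac{3 \omega^{2}}{16}}}{2} & \text{for}\: \omega > -1 \wedge \omega < 1 \\0 & \text{otherwise} \end{cases}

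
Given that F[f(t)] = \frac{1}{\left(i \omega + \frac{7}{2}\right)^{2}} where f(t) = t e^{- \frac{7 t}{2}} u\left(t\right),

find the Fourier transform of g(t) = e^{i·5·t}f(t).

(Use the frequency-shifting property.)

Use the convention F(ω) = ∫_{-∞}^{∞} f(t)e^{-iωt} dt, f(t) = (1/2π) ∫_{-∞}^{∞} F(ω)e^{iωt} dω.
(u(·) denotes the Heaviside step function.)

F[g](ω) = \frac{4}{\left(2 i \left(\omega - 5\right) + 7\right)^{2}}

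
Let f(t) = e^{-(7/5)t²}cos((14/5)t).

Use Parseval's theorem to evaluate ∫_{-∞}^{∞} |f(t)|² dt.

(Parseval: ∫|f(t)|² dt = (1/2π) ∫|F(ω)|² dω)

∫|f(t)|² dt = \frac{\sqrt{70} \sqrt{\pi} \left(1 + e^{\frac{14}{5}}\right)}{28 e^{\frac{14}{5}}}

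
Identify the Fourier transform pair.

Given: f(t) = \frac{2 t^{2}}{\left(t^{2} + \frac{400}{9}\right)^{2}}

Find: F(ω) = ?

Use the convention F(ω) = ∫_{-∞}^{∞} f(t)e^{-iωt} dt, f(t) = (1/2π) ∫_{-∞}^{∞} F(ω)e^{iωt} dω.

F(ω) = \frac{\pi \left(3 - 20 \left|{\omega}\right|\right) e^{- \frac{20 \left|{\omega}\right|}{3}}}{20}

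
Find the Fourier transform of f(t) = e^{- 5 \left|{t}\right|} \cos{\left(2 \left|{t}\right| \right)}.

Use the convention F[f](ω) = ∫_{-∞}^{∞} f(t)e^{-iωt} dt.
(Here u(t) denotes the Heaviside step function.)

F(ω) = \frac{10 \left(\omega^{2} + 29\right)}{\omega^{4} + 42 \omega^{2} + 841}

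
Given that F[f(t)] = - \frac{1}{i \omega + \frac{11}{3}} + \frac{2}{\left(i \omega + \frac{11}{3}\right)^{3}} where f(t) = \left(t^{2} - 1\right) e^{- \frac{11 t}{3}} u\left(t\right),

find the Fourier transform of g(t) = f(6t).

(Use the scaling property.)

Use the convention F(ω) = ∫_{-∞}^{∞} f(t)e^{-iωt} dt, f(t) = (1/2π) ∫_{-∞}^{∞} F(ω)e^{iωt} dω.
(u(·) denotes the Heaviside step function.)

F[g](ω) = \frac{72 i \omega - \left(i \omega + 22\right)^{3} + 1584}{\left(i \omega + 22\right)^{4}}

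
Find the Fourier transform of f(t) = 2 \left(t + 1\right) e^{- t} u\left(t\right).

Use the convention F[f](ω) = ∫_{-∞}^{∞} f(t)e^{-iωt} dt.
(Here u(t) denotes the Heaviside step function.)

F(ω) = \frac{2 \left(- i \omega - 2\right)}{\omega^{2} - 2 i \omega - 1}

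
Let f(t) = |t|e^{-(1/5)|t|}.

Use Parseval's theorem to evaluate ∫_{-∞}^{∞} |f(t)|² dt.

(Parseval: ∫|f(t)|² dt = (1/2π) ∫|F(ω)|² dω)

∫|f(t)|² dt = \frac{125}{2}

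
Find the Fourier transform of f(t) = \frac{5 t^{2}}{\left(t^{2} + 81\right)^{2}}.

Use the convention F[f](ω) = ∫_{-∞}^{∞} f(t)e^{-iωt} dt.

F(ω) = \frac{5 \pi \left(1 - 9 \left|{\omega}\right|\right) e^{- 9 \left|{\omega}\right|}}{18}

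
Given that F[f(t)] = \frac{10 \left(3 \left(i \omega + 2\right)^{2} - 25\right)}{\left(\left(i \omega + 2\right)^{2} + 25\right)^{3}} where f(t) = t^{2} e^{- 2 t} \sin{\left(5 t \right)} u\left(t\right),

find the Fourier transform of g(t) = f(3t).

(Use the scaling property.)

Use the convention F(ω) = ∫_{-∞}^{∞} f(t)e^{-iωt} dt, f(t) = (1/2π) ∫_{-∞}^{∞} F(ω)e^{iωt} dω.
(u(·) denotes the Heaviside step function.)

F[g](ω) = \frac{810 \left(\left(i \omega + 6\right)^{2} - 75\right)}{\left(\left(i \omega + 6\right)^{2} + 225\right)^{3}}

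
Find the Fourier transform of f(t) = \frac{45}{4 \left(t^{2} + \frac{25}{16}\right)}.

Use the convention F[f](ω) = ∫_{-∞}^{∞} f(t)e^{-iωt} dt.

F(ω) = 9 \pi e^{- \frac{5 \left|{\omega}\right|}{4}}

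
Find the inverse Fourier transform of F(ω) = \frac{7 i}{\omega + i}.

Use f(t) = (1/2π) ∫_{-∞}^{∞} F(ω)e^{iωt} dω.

f(t) = 7 e^{t} u\left(- t\right)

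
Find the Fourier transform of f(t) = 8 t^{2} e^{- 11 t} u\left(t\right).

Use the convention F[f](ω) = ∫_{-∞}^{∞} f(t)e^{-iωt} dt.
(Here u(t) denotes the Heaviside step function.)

F(ω) = \frac{16}{\left(i \omega + 11\right)^{3}}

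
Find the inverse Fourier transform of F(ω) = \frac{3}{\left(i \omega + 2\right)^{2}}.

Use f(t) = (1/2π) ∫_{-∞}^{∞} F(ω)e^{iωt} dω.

f(t) = 3 t e^{- 2 t} u\left(t\right)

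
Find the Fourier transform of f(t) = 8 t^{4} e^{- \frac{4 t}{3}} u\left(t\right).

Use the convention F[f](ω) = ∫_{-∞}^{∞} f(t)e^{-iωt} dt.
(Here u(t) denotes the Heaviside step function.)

F(ω) = \frac{46656}{\left(3 i \omega + 4\right)^{5}}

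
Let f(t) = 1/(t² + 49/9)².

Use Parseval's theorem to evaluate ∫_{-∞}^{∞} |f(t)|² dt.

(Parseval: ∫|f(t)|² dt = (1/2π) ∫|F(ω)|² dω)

∫|f(t)|² dt = \frac{10935 \pi}{13176688}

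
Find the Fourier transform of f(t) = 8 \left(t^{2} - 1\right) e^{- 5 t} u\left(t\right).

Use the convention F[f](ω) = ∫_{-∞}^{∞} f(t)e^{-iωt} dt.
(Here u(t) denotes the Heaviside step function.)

F(ω) = \frac{8 \left(2 i \omega - \left(i \omega + 5\right)^{3} + 10\right)}{\left(i \omega + 5\right)^{4}}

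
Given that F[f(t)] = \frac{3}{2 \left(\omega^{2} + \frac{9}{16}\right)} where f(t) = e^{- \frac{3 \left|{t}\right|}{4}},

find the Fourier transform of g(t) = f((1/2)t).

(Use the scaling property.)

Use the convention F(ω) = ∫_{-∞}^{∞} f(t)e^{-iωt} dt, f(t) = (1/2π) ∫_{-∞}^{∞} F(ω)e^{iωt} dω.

F[g](ω) = \frac{48}{64 \omega^{2} + 9}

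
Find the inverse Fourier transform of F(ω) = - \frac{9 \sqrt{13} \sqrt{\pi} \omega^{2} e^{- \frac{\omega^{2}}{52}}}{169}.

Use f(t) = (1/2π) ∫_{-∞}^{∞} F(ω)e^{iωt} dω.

f(t) = 9 \left(52 t^{2} - 2\right) e^{- 13 t^{2}}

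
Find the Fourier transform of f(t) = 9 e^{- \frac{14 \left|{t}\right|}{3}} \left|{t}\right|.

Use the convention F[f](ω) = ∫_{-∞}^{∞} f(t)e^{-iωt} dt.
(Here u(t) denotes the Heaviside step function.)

F(ω) = \frac{162 \left(196 - 9 \omega^{2}\right)}{\left(9 \omega^{2} + 196\right)^{2}}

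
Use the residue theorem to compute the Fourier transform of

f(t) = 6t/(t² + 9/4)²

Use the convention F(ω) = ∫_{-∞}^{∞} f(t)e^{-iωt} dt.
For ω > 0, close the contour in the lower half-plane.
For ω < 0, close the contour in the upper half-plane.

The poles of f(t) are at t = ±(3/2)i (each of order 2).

Let g(z) = f(z)e^{-iωz}; for large |z| the factor e^{-iωz} decays in the lower half-plane when ω > 0 and in the upper half-plane when ω < 0.

Case ω > 0 (lower half-plane, clockwise contour ⇒ F(ω) = -2πi·ΣRes):
  Res_{z = - \frac{3 i}{2}} g(z) = \omega e^{- \frac{3 \omega}{2}} (pole of order 2)
  F(ω) = -2πi·ΣRes = - 2 i \pi \omega e^{- \frac{3 \omega}{2}}

Case ω < 0 (upper half-plane, counterclockwise contour ⇒ F(ω) = +2πi·ΣRes):
  Res_{z = \frac{3 i}{2}} g(z) = - \omega e^{\frac{3 \omega}{2}} (pole of order 2)
  F(ω) = 2πi·ΣRes = - 2 i \pi \omega e^{\frac{3 \omega}{2}}

Both cases combine into a single formula in |ω|:

F(ω) = - 2 i \pi \omega e^{- \frac{3 \left|{\omega}\right|}{2}}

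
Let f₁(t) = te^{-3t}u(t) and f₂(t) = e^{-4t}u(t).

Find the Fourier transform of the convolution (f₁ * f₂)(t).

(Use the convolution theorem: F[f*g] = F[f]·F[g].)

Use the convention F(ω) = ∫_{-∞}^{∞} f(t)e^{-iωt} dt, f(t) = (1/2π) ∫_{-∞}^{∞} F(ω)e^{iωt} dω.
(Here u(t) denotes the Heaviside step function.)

F[f₁*f₂](ω) = \frac{1}{\left(i \omega + 3\right)^{2} \left(i \omega + 4\right)}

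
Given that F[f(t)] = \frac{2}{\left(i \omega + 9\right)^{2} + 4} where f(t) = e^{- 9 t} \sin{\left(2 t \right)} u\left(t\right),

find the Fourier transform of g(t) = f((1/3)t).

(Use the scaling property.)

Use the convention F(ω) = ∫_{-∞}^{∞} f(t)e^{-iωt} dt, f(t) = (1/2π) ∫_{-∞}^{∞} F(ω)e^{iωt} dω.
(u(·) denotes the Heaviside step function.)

F[g](ω) = \frac{6}{9 \left(i \omega + 3\right)^{2} + 4}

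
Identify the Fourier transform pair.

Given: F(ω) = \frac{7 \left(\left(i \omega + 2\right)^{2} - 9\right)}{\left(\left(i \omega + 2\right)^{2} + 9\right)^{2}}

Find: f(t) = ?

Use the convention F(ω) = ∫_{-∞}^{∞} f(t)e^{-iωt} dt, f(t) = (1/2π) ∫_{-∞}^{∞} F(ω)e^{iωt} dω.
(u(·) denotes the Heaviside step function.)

f(t) = 7 t e^{- 2 t} \cos{\left(3 t \right)} u\left(t\right)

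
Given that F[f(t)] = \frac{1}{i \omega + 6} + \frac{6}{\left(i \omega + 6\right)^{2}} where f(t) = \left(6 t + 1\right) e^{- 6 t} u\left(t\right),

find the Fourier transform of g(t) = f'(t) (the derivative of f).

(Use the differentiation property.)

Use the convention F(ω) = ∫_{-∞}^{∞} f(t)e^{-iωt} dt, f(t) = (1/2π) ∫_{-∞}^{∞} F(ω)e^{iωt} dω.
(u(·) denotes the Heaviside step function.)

F[g](ω) = \frac{\omega \left(\omega - 12 i\right)}{\omega^{2} - 12 i \omega - 36}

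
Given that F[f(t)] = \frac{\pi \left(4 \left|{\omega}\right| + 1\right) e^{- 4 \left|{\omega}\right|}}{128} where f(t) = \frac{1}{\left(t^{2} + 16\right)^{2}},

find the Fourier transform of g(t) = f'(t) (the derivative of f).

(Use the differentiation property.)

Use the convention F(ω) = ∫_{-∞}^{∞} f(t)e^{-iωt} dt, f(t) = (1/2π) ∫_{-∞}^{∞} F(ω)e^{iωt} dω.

F[g](ω) = \frac{i \pi \omega \left(4 \left|{\omega}\right| + 1\right) e^{- 4 \left|{\omega}\right|}}{128}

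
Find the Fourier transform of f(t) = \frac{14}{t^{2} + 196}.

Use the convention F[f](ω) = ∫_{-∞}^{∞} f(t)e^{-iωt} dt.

F(ω) = \pi e^{- 14 \left|{\omega}\right|}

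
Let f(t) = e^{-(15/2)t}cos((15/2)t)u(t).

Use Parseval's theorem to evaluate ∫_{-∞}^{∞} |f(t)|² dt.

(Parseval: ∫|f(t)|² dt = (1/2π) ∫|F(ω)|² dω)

∫|f(t)|² dt = \frac{1}{20}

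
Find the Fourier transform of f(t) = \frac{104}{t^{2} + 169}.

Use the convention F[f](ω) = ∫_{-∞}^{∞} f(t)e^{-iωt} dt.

F(ω) = 8 \pi e^{- 13 \left|{\omega}\right|}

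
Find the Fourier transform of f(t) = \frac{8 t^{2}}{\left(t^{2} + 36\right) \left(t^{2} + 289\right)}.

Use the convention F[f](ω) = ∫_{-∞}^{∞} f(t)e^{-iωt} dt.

F(ω) = \frac{8 \pi \left(17 - 6 e^{11 \left|{\omega}\right|}\right) e^{- 17 \left|{\omega}\right|}}{253}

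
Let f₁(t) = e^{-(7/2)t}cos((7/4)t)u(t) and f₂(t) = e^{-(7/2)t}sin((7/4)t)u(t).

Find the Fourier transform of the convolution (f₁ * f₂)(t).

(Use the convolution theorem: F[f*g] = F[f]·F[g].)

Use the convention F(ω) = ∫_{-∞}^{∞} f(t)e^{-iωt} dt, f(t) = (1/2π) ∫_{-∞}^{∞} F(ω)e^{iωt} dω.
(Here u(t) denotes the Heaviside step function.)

F[f₁*f₂](ω) = \frac{224 \left(2 i \omega + 7\right)}{\left(4 \left(2 i \omega + 7\right)^{2} + 49\right)^{2}}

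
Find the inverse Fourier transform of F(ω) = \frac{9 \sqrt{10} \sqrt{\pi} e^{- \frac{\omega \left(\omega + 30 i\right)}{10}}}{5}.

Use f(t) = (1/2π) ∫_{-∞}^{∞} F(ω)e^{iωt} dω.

f(t) = 9 e^{- \frac{5 \left(t - 3\right)^{2}}{2}}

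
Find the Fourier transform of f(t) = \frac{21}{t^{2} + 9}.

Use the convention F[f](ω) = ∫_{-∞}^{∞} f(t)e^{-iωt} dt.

F(ω) = 7 \pi e^{- 3 \left|{\omega}\right|}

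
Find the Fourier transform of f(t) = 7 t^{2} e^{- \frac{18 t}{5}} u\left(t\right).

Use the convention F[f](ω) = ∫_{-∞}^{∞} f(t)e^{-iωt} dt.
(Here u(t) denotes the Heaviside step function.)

F(ω) = \frac{1750}{\left(5 i \omega + 18\right)^{3}}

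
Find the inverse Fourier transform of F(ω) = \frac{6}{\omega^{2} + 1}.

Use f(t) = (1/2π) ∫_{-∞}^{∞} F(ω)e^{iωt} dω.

f(t) = 3 e^{- \left|{t}\right|}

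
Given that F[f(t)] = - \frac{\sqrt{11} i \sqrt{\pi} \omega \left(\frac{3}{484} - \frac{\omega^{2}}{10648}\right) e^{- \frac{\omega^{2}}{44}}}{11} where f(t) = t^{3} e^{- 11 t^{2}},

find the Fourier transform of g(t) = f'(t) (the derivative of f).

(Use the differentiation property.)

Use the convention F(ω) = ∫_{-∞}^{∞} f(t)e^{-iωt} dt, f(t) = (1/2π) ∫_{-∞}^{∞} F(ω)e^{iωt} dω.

F[g](ω) = \frac{\sqrt{11} \sqrt{\pi} \omega^{2} \left(66 - \omega^{2}\right) e^{- \frac{\omega^{2}}{44}}}{117128}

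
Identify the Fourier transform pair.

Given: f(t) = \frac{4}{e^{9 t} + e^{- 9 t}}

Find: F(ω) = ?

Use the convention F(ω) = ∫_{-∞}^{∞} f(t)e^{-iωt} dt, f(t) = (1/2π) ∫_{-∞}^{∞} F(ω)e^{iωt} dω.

F(ω) = \frac{2 \pi}{9 \cosh{\left(\frac{\pi \omega}{18} \right)}}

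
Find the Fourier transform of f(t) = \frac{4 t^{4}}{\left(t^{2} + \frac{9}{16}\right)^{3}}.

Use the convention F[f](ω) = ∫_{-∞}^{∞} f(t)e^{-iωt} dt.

F(ω) = \frac{\pi \left(3 \omega^{2} - 20 \left|{\omega}\right| + 16\right) e^{- \frac{3 \left|{\omega}\right|}{4}}}{8}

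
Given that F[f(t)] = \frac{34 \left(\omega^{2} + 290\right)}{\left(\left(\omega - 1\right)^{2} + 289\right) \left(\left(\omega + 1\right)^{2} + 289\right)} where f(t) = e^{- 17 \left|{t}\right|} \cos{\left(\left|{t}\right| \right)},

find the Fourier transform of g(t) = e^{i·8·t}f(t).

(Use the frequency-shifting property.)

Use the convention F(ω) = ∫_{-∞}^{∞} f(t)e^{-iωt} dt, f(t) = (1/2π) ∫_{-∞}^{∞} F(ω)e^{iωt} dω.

F[g](ω) = \frac{34 \left(\left(\omega - 8\right)^{2} + 290\right)}{\left(\left(\omega - 9\right)^{2} + 289\right) \left(\left(\omega - 7\right)^{2} + 289\right)}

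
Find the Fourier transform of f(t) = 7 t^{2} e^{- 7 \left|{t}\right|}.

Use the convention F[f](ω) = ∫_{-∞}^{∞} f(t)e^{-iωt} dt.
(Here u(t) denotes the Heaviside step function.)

F(ω) = \frac{196 \left(49 - 3 \omega^{2}\right)}{\left(\omega^{2} + 49\right)^{3}}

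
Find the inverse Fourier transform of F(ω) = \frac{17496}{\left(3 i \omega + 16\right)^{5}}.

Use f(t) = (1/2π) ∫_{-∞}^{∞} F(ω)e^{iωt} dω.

f(t) = 3 t^{4} e^{- \frac{16 t}{3}} u\left(t\right)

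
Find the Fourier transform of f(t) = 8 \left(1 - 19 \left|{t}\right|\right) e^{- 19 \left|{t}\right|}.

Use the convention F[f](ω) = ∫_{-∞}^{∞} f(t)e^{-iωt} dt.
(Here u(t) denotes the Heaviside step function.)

F(ω) = \frac{608 \omega^{2}}{\left(\omega^{2} + 361\right)^{2}}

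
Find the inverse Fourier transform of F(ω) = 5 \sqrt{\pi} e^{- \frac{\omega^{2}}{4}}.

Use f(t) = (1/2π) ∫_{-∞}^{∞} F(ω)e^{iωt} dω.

f(t) = 5 e^{- t^{2}}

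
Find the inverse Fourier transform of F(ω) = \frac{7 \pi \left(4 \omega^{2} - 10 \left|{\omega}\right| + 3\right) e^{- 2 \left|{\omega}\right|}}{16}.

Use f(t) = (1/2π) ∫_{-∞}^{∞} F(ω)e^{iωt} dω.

f(t) = \frac{7 t^{4}}{\left(t^{2} + 4\right)^{3}}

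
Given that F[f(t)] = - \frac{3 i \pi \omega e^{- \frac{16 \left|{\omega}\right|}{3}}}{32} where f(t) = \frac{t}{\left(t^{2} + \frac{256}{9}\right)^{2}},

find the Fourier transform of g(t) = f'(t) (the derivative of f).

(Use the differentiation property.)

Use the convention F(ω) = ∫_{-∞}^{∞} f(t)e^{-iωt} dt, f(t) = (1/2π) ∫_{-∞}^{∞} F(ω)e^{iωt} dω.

F[g](ω) = \frac{3 \pi \omega^{2} e^{- \frac{16 \left|{\omega}\right|}{3}}}{32}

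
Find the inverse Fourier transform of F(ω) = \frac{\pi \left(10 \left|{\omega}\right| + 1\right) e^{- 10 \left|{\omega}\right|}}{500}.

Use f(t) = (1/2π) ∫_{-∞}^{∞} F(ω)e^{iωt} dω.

f(t) = \frac{4}{\left(t^{2} + 100\right)^{2}}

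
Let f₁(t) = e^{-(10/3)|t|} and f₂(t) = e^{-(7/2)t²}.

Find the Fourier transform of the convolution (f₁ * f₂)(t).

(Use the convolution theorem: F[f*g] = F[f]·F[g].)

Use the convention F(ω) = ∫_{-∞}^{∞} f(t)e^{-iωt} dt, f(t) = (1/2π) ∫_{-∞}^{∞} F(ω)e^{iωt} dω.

F[f₁*f₂](ω) = \frac{60 \sqrt{14} \sqrt{\pi} e^{- \frac{\omega^{2}}{14}}}{7 \left(9 \omega^{2} + 100\right)}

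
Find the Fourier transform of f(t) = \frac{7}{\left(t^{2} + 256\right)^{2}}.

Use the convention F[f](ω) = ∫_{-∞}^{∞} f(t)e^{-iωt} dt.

F(ω) = \frac{7 \pi \left(16 \left|{\omega}\right| + 1\right) e^{- 16 \left|{\omega}\right|}}{8192}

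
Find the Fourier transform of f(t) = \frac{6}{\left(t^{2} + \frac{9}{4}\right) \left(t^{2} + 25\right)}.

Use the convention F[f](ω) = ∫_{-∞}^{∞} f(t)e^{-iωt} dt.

F(ω) = - \frac{24 \pi e^{- 5 \left|{\omega}\right|}}{455} + \frac{16 \pi e^{- \frac{3 \left|{\omega}\right|}{2}}}{91}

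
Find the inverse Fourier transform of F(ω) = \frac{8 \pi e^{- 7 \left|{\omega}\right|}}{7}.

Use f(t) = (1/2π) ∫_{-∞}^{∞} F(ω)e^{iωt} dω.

f(t) = \frac{8}{t^{2} + 49}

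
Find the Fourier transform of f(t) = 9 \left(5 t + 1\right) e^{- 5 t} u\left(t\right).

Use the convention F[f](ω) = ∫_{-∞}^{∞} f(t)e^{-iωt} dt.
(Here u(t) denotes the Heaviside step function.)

F(ω) = \frac{9 \left(- i \omega - 10\right)}{\omega^{2} - 10 i \omega - 25}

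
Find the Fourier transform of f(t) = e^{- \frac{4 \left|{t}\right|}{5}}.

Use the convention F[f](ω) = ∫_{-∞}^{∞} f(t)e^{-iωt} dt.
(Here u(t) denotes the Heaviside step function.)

F(ω) = \frac{40}{25 \omega^{2} + 16}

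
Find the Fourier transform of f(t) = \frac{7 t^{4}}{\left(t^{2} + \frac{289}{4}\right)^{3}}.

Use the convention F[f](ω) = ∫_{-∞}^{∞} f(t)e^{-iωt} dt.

F(ω) = \frac{7 \pi \left(289 \omega^{2} - 170 \left|{\omega}\right| + 12\right) e^{- \frac{17 \left|{\omega}\right|}{2}}}{272}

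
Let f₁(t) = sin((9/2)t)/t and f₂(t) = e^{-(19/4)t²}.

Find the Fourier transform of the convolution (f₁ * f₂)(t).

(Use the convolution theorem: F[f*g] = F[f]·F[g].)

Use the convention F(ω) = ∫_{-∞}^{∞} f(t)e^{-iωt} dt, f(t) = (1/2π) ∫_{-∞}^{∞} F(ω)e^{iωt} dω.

F[f₁*f₂](ω) = \begin{cases} \frac{2 \sqrt{19} \pi^{\frac{3}{2}} e^{- \frac{\omega^{2}}{19}}}{19} & \text{for}\: \omega > - \frac{9}{2} \wedge \omega < \frac{9}{2} \\0 & \text{otherwise} \end{cases}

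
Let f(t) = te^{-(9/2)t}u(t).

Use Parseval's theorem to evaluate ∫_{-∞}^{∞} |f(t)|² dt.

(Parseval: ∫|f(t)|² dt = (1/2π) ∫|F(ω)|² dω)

∫|f(t)|² dt = \frac{2}{729}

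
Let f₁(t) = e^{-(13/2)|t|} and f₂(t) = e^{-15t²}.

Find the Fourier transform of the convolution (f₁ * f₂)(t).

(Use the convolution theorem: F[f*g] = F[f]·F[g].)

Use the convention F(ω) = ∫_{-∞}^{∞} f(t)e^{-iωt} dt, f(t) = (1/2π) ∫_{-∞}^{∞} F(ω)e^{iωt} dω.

F[f₁*f₂](ω) = \frac{52 \sqrt{15} \sqrt{\pi} e^{- \frac{\omega^{2}}{60}}}{15 \left(4 \omega^{2} + 169\right)}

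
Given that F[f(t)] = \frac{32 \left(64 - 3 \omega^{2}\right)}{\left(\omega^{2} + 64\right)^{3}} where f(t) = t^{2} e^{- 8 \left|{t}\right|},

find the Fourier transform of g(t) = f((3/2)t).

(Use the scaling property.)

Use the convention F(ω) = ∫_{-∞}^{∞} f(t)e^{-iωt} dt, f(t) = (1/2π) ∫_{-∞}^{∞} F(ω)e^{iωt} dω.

F[g](ω) = \frac{324 \left(48 - \omega^{2}\right)}{\left(\omega^{2} + 144\right)^{3}}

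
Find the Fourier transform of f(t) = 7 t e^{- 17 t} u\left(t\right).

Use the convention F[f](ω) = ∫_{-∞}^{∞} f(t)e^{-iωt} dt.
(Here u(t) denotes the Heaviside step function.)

F(ω) = \frac{7}{\left(i \omega + 17\right)^{2}}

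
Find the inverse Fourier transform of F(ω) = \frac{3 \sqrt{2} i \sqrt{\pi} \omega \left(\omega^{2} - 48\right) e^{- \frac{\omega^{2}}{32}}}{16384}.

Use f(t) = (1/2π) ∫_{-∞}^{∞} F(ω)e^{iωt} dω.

f(t) = 3 t^{3} e^{- 8 t^{2}}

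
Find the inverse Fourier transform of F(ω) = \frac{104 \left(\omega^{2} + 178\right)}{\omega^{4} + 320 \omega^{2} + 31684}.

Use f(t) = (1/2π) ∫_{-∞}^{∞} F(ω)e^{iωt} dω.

f(t) = 4 e^{- 13 \left|{t}\right|} \cos{\left(3 \left|{t}\right| \right)}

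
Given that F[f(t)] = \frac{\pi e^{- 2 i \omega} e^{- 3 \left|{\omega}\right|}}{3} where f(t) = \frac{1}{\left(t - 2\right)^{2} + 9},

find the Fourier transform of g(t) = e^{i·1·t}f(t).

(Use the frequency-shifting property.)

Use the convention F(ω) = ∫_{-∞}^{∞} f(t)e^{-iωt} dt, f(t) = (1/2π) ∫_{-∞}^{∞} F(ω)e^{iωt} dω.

F[g](ω) = \frac{\pi e^{- 2 i \left(\omega - 1\right) - 3 \left|{\omega - 1}\right|}}{3}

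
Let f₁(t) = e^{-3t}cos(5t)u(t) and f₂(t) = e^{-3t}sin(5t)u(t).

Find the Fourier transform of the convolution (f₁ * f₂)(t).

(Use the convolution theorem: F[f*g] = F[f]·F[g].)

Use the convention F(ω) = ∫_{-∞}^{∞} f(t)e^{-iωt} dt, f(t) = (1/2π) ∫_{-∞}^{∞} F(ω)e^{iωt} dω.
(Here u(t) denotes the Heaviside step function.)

F[f₁*f₂](ω) = \frac{5 \left(i \omega + 3\right)}{\left(\left(i \omega + 3\right)^{2} + 25\right)^{2}}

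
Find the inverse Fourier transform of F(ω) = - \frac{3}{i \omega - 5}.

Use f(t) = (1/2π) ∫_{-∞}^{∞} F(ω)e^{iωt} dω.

f(t) = 3 e^{5 t} u\left(- t\right)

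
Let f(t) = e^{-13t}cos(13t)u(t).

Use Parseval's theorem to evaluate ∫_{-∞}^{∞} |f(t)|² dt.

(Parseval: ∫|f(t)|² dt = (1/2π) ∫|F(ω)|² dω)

∫|f(t)|² dt = \frac{3}{104}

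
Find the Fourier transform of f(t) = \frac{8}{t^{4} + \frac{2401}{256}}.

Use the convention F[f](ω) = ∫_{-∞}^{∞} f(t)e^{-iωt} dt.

F(ω) = \frac{512 \pi e^{- \frac{7 \sqrt{2} \left|{\omega}\right|}{8}} \sin{\left(\frac{7 \sqrt{2} \left|{\omega}\right|}{8} + \frac{\pi}{4} \right)}}{343}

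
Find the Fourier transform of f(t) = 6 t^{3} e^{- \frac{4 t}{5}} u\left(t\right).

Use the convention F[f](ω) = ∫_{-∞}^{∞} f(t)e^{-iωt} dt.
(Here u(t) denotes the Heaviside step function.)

F(ω) = \frac{22500}{\left(5 i \omega + 4\right)^{4}}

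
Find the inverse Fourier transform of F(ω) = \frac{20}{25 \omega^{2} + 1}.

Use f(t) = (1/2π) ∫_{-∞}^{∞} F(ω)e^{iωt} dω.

f(t) = 2 e^{- \frac{\left|{t}\right|}{5}}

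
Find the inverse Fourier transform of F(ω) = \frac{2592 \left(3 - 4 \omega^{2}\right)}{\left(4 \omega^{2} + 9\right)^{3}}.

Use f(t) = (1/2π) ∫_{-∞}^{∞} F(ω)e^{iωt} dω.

f(t) = 9 t^{2} e^{- \frac{3 \left|{t}\right|}{2}}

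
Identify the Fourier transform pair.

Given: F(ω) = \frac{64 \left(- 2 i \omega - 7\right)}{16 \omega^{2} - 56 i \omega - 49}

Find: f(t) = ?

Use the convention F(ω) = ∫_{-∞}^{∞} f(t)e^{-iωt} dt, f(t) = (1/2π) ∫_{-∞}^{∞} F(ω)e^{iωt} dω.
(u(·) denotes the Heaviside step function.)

f(t) = 8 \left(\frac{7 t}{4} + 1\right) e^{- \frac{7 t}{4}} u\left(t\right)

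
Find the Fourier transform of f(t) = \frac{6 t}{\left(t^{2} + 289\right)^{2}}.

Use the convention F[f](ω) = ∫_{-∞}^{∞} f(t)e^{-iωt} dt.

F(ω) = - \frac{3 i \pi \omega e^{- 17 \left|{\omega}\right|}}{17}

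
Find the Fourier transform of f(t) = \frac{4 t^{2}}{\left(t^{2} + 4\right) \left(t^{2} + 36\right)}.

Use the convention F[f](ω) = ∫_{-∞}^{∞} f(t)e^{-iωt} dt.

F(ω) = \frac{\pi \left(3 - e^{4 \left|{\omega}\right|}\right) e^{- 6 \left|{\omega}\right|}}{4}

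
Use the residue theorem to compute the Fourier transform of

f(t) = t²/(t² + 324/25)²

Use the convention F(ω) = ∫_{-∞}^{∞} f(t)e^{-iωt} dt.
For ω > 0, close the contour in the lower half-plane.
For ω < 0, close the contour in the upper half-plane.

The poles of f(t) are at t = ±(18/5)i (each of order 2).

Let g(z) = f(z)e^{-iωz}; for large |z| the factor e^{-iωz} decays in the lower half-plane when ω > 0 and in the upper half-plane when ω < 0.

Case ω > 0 (lower half-plane, clockwise contour ⇒ F(ω) = -2πi·ΣRes):
  Res_{z = - \frac{18 i}{5}} g(z) = \frac{i \left(5 - 18 \omega\right) e^{- \frac{18 \omega}{5}}}{72} (pole of order 2)
  F(ω) = -2πi·ΣRes = \frac{\pi \left(5 - 18 \omega\right) e^{- \frac{18 \omega}{5}}}{36}

Case ω < 0 (upper half-plane, counterclockwise contour ⇒ F(ω) = +2πi·ΣRes):
  Res_{z = \frac{18 i}{5}} g(z) = \frac{i \left(- 18 \omega - 5\right) e^{\frac{18 \omega}{5}}}{72} (pole of order 2)
  F(ω) = 2πi·ΣRes = \frac{\pi \left(18 \omega + 5\right) e^{\frac{18 \omega}{5}}}{36}

Both cases combine into a single formula in |ω|:

F(ω) = \frac{\pi \left(5 - 18 \left|{\omega}\right|\right) e^{- \frac{18 \left|{\omega}\right|}{5}}}{36}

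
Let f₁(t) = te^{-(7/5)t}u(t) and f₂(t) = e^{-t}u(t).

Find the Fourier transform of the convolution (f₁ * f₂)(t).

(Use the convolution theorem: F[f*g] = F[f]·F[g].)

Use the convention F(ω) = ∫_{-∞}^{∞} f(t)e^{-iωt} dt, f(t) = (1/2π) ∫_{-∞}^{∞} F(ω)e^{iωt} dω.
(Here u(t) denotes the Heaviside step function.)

F[f₁*f₂](ω) = \frac{25}{\left(i \omega + 1\right) \left(5 i \omega + 7\right)^{2}}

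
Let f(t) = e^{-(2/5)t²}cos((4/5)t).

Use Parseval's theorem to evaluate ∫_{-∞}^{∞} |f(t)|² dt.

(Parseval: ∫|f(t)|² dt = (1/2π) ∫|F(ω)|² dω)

∫|f(t)|² dt = \frac{\sqrt{5} \sqrt{\pi} \left(1 + e^{\frac{4}{5}}\right)}{4 e^{\frac{4}{5}}}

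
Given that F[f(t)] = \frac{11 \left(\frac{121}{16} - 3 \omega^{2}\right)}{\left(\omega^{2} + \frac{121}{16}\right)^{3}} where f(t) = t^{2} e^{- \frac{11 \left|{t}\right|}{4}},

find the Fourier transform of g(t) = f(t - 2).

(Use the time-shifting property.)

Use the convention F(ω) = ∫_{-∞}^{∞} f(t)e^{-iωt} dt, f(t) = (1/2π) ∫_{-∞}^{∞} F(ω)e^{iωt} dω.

F[g](ω) = \frac{2816 \left(121 - 48 \omega^{2}\right) e^{- 2 i \omega}}{\left(16 \omega^{2} + 121\right)^{3}}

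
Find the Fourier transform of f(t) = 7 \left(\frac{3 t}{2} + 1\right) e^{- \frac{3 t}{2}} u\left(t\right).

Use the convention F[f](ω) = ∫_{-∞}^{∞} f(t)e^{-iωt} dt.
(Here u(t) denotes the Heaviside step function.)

F(ω) = \frac{28 \left(- i \omega - 3\right)}{4 \omega^{2} - 12 i \omega - 9}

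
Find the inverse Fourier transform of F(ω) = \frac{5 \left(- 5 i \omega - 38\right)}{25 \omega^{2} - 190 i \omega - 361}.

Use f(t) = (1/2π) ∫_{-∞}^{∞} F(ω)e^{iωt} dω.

f(t) = \left(\frac{19 t}{5} + 1\right) e^{- \frac{19 t}{5}} u\left(t\right)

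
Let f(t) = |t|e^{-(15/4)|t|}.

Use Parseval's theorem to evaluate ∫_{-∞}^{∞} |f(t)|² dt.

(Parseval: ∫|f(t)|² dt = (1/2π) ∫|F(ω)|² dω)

∫|f(t)|² dt = \frac{32}{3375}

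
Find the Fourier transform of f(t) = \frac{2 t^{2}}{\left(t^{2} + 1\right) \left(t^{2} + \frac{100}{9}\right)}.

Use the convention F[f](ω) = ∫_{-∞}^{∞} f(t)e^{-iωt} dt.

F(ω) = - \frac{18 \pi e^{- \left|{\omega}\right|}}{91} + \frac{60 \pi e^{- \frac{10 \left|{\omega}\right|}{3}}}{91}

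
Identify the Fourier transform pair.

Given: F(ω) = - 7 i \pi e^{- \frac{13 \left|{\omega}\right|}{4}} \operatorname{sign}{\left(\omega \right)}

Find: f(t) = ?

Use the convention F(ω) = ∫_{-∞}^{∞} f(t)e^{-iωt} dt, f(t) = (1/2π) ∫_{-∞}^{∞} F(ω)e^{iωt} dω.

f(t) = \frac{7 t}{t^{2} + \frac{169}{16}}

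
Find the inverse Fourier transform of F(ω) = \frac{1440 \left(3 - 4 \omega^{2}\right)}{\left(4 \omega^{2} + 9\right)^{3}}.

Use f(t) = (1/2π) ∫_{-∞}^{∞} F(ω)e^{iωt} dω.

f(t) = 5 t^{2} e^{- \frac{3 \left|{t}\right|}{2}}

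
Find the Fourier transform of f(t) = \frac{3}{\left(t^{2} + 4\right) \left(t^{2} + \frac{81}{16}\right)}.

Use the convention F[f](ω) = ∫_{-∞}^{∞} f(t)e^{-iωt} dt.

F(ω) = \frac{24 \pi e^{- 2 \left|{\omega}\right|}}{17} - \frac{64 \pi e^{- \frac{9 \left|{\omega}\right|}{4}}}{51}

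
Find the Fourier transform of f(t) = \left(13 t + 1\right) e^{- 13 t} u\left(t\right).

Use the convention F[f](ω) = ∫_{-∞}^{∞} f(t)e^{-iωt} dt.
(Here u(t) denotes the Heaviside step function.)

F(ω) = \frac{- i \omega - 26}{\omega^{2} - 26 i \omega - 169}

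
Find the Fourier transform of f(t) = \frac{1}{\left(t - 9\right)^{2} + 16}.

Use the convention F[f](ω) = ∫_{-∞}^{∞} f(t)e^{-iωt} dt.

F(ω) = \frac{\pi e^{- 9 i \omega - 4 \left|{\omega}\right|}}{4}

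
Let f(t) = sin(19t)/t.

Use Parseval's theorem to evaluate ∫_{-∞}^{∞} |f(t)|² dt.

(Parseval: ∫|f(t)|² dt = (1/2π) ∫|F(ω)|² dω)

∫|f(t)|² dt = 19 \pi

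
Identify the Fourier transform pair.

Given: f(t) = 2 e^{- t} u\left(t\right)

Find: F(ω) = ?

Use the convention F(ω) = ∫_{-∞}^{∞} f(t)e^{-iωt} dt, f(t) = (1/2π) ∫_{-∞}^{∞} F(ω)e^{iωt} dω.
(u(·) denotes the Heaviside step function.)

F(ω) = \frac{2}{i \omega + 1}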